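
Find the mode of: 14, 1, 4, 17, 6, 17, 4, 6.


Frequencies: 1:1, 4:2, 6:2, 14:1, 17:2
Max frequency = 2
Mode = 4, 6, 17

Mode = 4, 6, 17


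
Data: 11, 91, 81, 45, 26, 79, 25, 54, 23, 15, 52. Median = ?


Sorted: 11, 15, 23, 25, 26, 45, 52, 54, 79, 81, 91
n = 11 (odd)
Middle value = 45

Median = 45


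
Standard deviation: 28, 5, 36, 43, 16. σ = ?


Mean = 25.6000
Variance = 186.6400
SD = sqrt(186.6400) = 13.6616

SD = 13.6616


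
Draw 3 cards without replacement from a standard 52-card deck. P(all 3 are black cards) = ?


P(all black cards) = (26/52) × (25/51) × (24/50)
= 0.1176

P = 0.1176


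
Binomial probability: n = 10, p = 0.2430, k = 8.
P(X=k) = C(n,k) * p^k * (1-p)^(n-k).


C(10,8) = 45
p^8 = 1.215767e-05
(1-p)^2 = 0.573049
P = 45 * 1.215767e-05 * 0.573049 = 0.0003

P(X=8) = 0.0003


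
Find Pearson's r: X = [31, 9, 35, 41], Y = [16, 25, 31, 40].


Mean X = 29.0000, Mean Y = 28.0000
SD X = 12.083046, SD Y = 8.746428
Cov = 49.500000
r = 49.500000/(12.083046*8.746428) = 0.4684

r = 0.4684


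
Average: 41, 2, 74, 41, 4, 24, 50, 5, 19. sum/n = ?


Sum = 41 + 2 + 74 + 41 + 4 + 24 + 50 + 5 + 19 = 260
n = 9
Mean = 260/9 = 28.8889

Mean = 28.8889


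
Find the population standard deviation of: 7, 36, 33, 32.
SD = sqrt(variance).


Mean = 27.0000
Variance = 135.5000
SD = sqrt(135.5000) = 11.6404

SD = 11.6404


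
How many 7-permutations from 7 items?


P(7,7) = 7!/0!
= 5040/1
= 5040

P(7,7) = 5040


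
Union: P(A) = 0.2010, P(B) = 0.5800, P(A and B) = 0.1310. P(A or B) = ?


P(A∪B) = 0.2010 + 0.5800 - 0.1310
= 0.7810 - 0.1310
= 0.6500

P(A∪B) = 0.6500


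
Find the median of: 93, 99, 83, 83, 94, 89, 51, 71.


Sorted: 51, 71, 83, 83, 89, 93, 94, 99
n = 8 (even)
Middle values: 83 and 89
Median = (83+89)/2 = 86.0000

Median = 86.0000


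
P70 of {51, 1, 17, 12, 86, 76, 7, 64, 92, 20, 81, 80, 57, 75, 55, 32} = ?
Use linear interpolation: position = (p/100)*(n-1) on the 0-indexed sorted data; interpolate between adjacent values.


Sorted: 1, 7, 12, 17, 20, 32, 51, 55, 57, 64, 75, 76, 80, 81, 86, 92
n = 16
Index = 70/100 * 15 = 10.5000
Lower = data[10] = 75, Upper = data[11] = 76
P70 = 75 + 0.5000*(1) = 75.5000

P70 = 75.5000


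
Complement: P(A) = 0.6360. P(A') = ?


P(not A) = 1 - 0.6360 = 0.3640

P(not A) = 0.3640


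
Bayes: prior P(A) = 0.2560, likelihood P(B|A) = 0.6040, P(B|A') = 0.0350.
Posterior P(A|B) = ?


P(B) = P(B|A)*P(A) + P(B|A')*P(A')
= 0.6040*0.2560 + 0.0350*0.7440
= 0.154624 + 0.026040 = 0.180664
P(A|B) = 0.154624/0.180664 = 0.8559

P(A|B) = 0.8559


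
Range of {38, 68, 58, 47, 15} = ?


Max = 68, Min = 15
Range = 68 - 15 = 53

Range = 53


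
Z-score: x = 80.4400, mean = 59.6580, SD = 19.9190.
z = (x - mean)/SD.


z = (80.4400 - 59.6580)/19.9190
= 20.7820/19.9190
= 1.0433

z = 1.0433


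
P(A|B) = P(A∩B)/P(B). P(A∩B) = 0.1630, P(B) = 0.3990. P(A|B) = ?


P(A|B) = 0.1630/0.3990 = 0.4085

P(A|B) = 0.4085


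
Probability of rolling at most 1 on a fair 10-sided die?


Favorable outcomes (roll ≤ 1): 1
Total outcomes = 10
P = 1/10 = 0.1000

P = 0.1000


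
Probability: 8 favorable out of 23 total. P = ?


P = 8/23 = 0.3478

P = 0.3478


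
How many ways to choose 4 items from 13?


C(13,4) = 13!/(4! × 9!)
= 6227020800/(24 × 362880)
= 715

C(13,4) = 715


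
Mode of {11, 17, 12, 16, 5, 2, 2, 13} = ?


Frequencies: 2:2, 5:1, 11:1, 12:1, 13:1, 16:1, 17:1
Max frequency = 2
Mode = 2

Mode = 2


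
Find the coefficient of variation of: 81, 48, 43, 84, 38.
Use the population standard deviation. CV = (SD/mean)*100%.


Mean = 58.8000
SD = 19.6306
CV = (19.6306/58.8000)*100 = 33.3854%

CV = 33.3854%


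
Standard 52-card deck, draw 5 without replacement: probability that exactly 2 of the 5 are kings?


Hypergeometric: P(X=2) = C(4,2)·C(48,3) / C(52,5)
= 6 × 17296 / 2598960
= 103776/2598960 = 0.0399

P = 0.0399


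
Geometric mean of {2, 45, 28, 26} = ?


Product = 2 × 45 × 28 × 26 = 65520
GM = 65520^(1/4) = 15.9990

GM = 15.9990


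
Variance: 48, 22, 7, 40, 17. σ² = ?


Mean = 26.8000
Squared deviations: 449.4400, 23.0400, 392.0400, 174.2400, 96.0400
Sum = 1134.8000
Variance = 1134.8000/5 = 226.9600

Variance = 226.9600


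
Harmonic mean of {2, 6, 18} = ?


Sum of reciprocals = 1/2 + 1/6 + 1/18 = 0.722222
HM = 3/0.722222 = 4.1538

HM = 4.1538


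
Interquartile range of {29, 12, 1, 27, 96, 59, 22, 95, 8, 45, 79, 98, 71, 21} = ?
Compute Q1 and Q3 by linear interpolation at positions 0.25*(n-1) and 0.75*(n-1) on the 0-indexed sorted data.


Sorted: 1, 8, 12, 21, 22, 27, 29, 45, 59, 71, 79, 95, 96, 98
Q1 (25th %ile) = 21.2500
Q3 (75th %ile) = 77.0000
IQR = 77.0000 - 21.2500 = 55.7500

IQR = 55.7500


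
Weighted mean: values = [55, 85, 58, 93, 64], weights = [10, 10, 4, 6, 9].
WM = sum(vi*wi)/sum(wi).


Numerator = 55*10 + 85*10 + 58*4 + 93*6 + 64*9 = 2766
Denominator = 10 + 10 + 4 + 6 + 9 = 39
WM = 2766/39 = 70.9231

WM = 70.9231


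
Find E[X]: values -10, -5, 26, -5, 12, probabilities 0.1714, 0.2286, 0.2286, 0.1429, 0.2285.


E[X] = -10*0.1714 - 5*0.2286 + 26*0.2286 - 5*0.1429 + 12*0.2285
= -1.7140 - 1.1430 + 5.9436 - 0.7145 + 2.7420
= 5.1141

E[X] = 5.1141


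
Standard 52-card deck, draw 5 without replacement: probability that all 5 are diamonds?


P(all diamonds) = (13/52) × (12/51) × (11/50) × (10/49) × (9/48)
= 0.0005

P = 0.0005


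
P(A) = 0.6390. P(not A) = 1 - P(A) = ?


P(not A) = 1 - 0.6390 = 0.3610

P(not A) = 0.3610


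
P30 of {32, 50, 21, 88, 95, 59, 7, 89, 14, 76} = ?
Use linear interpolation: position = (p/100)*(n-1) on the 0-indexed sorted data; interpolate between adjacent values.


Sorted: 7, 14, 21, 32, 50, 59, 76, 88, 89, 95
n = 10
Index = 30/100 * 9 = 2.7000
Lower = data[2] = 21, Upper = data[3] = 32
P30 = 21 + 0.7000*(11) = 28.7000

P30 = 28.7000


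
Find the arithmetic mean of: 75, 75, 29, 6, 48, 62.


Sum = 75 + 75 + 29 + 6 + 48 + 62 = 295
n = 6
Mean = 295/6 = 49.1667

Mean = 49.1667


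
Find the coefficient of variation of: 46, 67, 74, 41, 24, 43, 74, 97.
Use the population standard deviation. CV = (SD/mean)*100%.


Mean = 58.2500
SD = 22.1571
CV = (22.1571/58.2500)*100 = 38.0380%

CV = 38.0380%


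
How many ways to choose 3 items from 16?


C(16,3) = 16!/(3! × 13!)
= 20922789888000/(6 × 6227020800)
= 560

C(16,3) = 560


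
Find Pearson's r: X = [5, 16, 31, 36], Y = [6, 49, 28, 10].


Mean X = 22.0000, Mean Y = 23.2500
SD X = 12.267844, SD Y = 17.020209
Cov = -1.000000
r = -1.000000/(12.267844*17.020209) = -0.0048

r = -0.0048


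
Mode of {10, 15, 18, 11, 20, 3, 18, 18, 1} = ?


Frequencies: 1:1, 3:1, 10:1, 11:1, 15:1, 18:3, 20:1
Max frequency = 3
Mode = 18

Mode = 18


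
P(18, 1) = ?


P(18,1) = 18!/17!
= 6402373705728000/355687428096000
= 18

P(18,1) = 18


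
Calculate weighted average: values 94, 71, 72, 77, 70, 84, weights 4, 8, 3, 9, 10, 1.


Numerator = 94*4 + 71*8 + 72*3 + 77*9 + 70*10 + 84*1 = 2637
Denominator = 4 + 8 + 3 + 9 + 10 + 1 = 35
WM = 2637/35 = 75.3429

WM = 75.3429


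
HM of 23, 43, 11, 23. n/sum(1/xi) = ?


Sum of reciprocals = 1/23 + 1/43 + 1/11 + 1/23 = 0.201121
HM = 4/0.201121 = 19.8885

HM = 19.8885


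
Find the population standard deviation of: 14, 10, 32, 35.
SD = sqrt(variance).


Mean = 22.7500
Variance = 118.6875
SD = sqrt(118.6875) = 10.8944

SD = 10.8944


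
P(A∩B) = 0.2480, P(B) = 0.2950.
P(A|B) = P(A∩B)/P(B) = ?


P(A|B) = 0.2480/0.2950 = 0.8407

P(A|B) = 0.8407


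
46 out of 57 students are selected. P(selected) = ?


P = 46/57 = 0.8070

P = 0.8070


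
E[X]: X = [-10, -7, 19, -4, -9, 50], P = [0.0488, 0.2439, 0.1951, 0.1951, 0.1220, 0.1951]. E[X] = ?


E[X] = -10*0.0488 - 7*0.2439 + 19*0.1951 - 4*0.1951 - 9*0.1220 + 50*0.1951
= -0.4880 - 1.7073 + 3.7069 - 0.7804 - 1.0980 + 9.7550
= 9.3882

E[X] = 9.3882


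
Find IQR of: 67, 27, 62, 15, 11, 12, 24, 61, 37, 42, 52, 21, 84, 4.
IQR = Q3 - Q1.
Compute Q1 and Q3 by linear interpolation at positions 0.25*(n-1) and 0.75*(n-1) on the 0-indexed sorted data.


Sorted: 4, 11, 12, 15, 21, 24, 27, 37, 42, 52, 61, 62, 67, 84
Q1 (25th %ile) = 16.5000
Q3 (75th %ile) = 58.7500
IQR = 58.7500 - 16.5000 = 42.2500

IQR = 42.2500


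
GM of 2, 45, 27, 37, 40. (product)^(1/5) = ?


Product = 2 × 45 × 27 × 37 × 40 = 3596400
GM = 3596400^(1/5) = 20.4726

GM = 20.4726


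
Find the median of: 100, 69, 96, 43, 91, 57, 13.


Sorted: 13, 43, 57, 69, 91, 96, 100
n = 7 (odd)
Middle value = 69

Median = 69


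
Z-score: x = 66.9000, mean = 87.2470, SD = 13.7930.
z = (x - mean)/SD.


z = (66.9000 - 87.2470)/13.7930
= -20.3470/13.7930
= -1.4752

z = -1.4752


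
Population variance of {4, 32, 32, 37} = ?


Mean = 26.2500
Squared deviations: 495.0625, 33.0625, 33.0625, 115.5625
Sum = 676.7500
Variance = 676.7500/4 = 169.1875

Variance = 169.1875


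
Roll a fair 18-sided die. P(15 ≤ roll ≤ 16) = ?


Favorable outcomes (15 ≤ roll ≤ 16): 2
Total outcomes = 18
P = 2/18 = 0.1111

P = 0.1111


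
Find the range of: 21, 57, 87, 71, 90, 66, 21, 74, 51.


Max = 90, Min = 21
Range = 90 - 21 = 69

Range = 69


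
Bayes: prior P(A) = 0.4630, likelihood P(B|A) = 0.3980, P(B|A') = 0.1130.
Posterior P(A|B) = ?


P(B) = P(B|A)*P(A) + P(B|A')*P(A')
= 0.3980*0.4630 + 0.1130*0.5370
= 0.184274 + 0.060681 = 0.244955
P(A|B) = 0.184274/0.244955 = 0.7523

P(A|B) = 0.7523


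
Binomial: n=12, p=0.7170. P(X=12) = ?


C(12,12) = 1
p^12 = 0.018460
(1-p)^0 = 1.000000
P = 1 * 0.018460 * 1.000000 = 0.0185

P(X=12) = 0.0185


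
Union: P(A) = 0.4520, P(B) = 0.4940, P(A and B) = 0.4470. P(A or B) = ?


P(A∪B) = 0.4520 + 0.4940 - 0.4470
= 0.9460 - 0.4470
= 0.4990

P(A∪B) = 0.4990


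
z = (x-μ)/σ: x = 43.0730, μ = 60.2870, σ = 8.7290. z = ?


z = (43.0730 - 60.2870)/8.7290
= -17.2140/8.7290
= -1.9720

z = -1.9720


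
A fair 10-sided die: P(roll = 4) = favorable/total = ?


Favorable outcomes (roll = 4): 1
Total outcomes = 10
P = 1/10 = 0.1000

P = 0.1000


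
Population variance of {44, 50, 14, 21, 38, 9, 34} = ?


Mean = 30.0000
Squared deviations: 196.0000, 400.0000, 256.0000, 81.0000, 64.0000, 441.0000, 16.0000
Sum = 1454.0000
Variance = 1454.0000/7 = 207.7143

Variance = 207.7143


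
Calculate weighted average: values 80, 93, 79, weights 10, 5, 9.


Numerator = 80*10 + 93*5 + 79*9 = 1976
Denominator = 10 + 5 + 9 = 24
WM = 1976/24 = 82.3333

WM = 82.3333


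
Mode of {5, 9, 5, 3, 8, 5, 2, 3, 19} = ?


Frequencies: 2:1, 3:2, 5:3, 8:1, 9:1, 19:1
Max frequency = 3
Mode = 5

Mode = 5


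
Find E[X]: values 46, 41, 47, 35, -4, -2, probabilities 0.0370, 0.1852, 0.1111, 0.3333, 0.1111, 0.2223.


E[X] = 46*0.0370 + 41*0.1852 + 47*0.1111 + 35*0.3333 - 4*0.1111 - 2*0.2223
= 1.7020 + 7.5932 + 5.2217 + 11.6655 - 0.4444 - 0.4446
= 25.2934

E[X] = 25.2934


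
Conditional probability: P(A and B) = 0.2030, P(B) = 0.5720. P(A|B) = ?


P(A|B) = 0.2030/0.5720 = 0.3549

P(A|B) = 0.3549


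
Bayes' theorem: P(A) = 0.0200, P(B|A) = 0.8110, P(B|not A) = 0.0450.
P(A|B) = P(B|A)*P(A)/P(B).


P(B) = P(B|A)*P(A) + P(B|A')*P(A')
= 0.8110*0.0200 + 0.0450*0.9800
= 0.016220 + 0.044100 = 0.060320
P(A|B) = 0.016220/0.060320 = 0.2689

P(A|B) = 0.2689


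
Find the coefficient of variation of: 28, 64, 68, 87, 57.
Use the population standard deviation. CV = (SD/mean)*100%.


Mean = 60.8000
SD = 19.1771
CV = (19.1771/60.8000)*100 = 31.5412%

CV = 31.5412%


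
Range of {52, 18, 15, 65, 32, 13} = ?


Max = 65, Min = 13
Range = 65 - 13 = 52

Range = 52


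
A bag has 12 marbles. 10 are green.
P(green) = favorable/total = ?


P = 10/12 = 0.8333

P = 0.8333


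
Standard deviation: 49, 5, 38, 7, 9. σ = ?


Mean = 21.6000
Variance = 333.4400
SD = sqrt(333.4400) = 18.2603

SD = 18.2603


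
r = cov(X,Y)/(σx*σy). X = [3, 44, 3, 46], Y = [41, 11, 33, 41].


Mean X = 24.0000, Mean Y = 31.5000
SD X = 21.011901, SD Y = 12.278029
Cov = -108.000000
r = -108.000000/(21.011901*12.278029) = -0.4186

r = -0.4186


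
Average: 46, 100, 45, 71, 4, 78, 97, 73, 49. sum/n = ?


Sum = 46 + 100 + 45 + 71 + 4 + 78 + 97 + 73 + 49 = 563
n = 9
Mean = 563/9 = 62.5556

Mean = 62.5556


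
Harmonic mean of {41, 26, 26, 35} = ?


Sum of reciprocals = 1/41 + 1/26 + 1/26 + 1/35 = 0.129885
HM = 4/0.129885 = 30.7965

HM = 30.7965


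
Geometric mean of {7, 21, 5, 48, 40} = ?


Product = 7 × 21 × 5 × 48 × 40 = 1411200
GM = 1411200^(1/5) = 16.9792

GM = 16.9792


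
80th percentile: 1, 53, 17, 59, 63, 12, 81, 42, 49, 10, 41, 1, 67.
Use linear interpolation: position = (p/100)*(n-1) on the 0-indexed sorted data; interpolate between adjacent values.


Sorted: 1, 1, 10, 12, 17, 41, 42, 49, 53, 59, 63, 67, 81
n = 13
Index = 80/100 * 12 = 9.6000
Lower = data[9] = 59, Upper = data[10] = 63
P80 = 59 + 0.6000*(4) = 61.4000

P80 = 61.4000


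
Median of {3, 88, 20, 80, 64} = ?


Sorted: 3, 20, 64, 80, 88
n = 5 (odd)
Middle value = 64

Median = 64


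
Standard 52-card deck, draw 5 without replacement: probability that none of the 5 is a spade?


P(no spades) = (39/52) × (38/51) × (37/50) × (36/49) × (35/48)
= 0.2215

P = 0.2215


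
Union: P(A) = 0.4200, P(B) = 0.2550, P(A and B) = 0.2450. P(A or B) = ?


P(A∪B) = 0.4200 + 0.2550 - 0.2450
= 0.6750 - 0.2450
= 0.4300

P(A∪B) = 0.4300


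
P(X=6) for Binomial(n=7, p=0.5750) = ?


C(7,6) = 7
p^6 = 0.036142
(1-p)^1 = 0.425000
P = 7 * 0.036142 * 0.425000 = 0.1075

P(X=6) = 0.1075


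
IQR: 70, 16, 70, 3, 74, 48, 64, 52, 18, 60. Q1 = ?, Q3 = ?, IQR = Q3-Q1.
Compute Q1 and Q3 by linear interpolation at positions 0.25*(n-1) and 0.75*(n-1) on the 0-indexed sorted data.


Sorted: 3, 16, 18, 48, 52, 60, 64, 70, 70, 74
Q1 (25th %ile) = 25.5000
Q3 (75th %ile) = 68.5000
IQR = 68.5000 - 25.5000 = 43.0000

IQR = 43.0000


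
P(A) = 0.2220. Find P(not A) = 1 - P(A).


P(not A) = 1 - 0.2220 = 0.7780

P(not A) = 0.7780


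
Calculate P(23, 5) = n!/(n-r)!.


P(23,5) = 23!/18!
= 25852016738884976640000/6402373705728000
= 4037880

P(23,5) = 4037880


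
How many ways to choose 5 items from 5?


C(5,5) = 5!/(5! × 0!)
= 120/(120 × 1)
= 1

C(5,5) = 1


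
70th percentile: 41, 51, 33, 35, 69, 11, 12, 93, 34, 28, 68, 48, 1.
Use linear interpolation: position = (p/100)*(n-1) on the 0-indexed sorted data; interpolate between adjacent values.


Sorted: 1, 11, 12, 28, 33, 34, 35, 41, 48, 51, 68, 69, 93
n = 13
Index = 70/100 * 12 = 8.4000
Lower = data[8] = 48, Upper = data[9] = 51
P70 = 48 + 0.4000*(3) = 49.2000

P70 = 49.2000


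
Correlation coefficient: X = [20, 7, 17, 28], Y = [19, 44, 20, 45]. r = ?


Mean X = 18.0000, Mean Y = 32.0000
SD X = 7.516648, SD Y = 12.509996
Cov = -4.000000
r = -4.000000/(7.516648*12.509996) = -0.0425

r = -0.0425


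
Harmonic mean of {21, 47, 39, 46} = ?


Sum of reciprocals = 1/21 + 1/47 + 1/39 + 1/46 = 0.116276
HM = 4/0.116276 = 34.4010

HM = 34.4010


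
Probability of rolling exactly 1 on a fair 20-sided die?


Favorable outcomes (roll = 1): 1
Total outcomes = 20
P = 1/20 = 0.0500

P = 0.0500


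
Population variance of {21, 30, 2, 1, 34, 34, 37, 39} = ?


Mean = 24.7500
Squared deviations: 14.0625, 27.5625, 517.5625, 564.0625, 85.5625, 85.5625, 150.0625, 203.0625
Sum = 1647.5000
Variance = 1647.5000/8 = 205.9375

Variance = 205.9375


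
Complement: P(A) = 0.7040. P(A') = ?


P(not A) = 1 - 0.7040 = 0.2960

P(not A) = 0.2960


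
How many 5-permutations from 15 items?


P(15,5) = 15!/10!
= 1307674368000/3628800
= 360360

P(15,5) = 360360


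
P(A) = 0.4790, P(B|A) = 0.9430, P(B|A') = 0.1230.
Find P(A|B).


P(B) = P(B|A)*P(A) + P(B|A')*P(A')
= 0.9430*0.4790 + 0.1230*0.5210
= 0.451697 + 0.064083 = 0.515780
P(A|B) = 0.451697/0.515780 = 0.8758

P(A|B) = 0.8758


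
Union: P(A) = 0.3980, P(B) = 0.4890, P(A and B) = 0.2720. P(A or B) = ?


P(A∪B) = 0.3980 + 0.4890 - 0.2720
= 0.8870 - 0.2720
= 0.6150

P(A∪B) = 0.6150


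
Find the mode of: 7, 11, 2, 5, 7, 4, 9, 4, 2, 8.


Frequencies: 2:2, 4:2, 5:1, 7:2, 8:1, 9:1, 11:1
Max frequency = 2
Mode = 2, 4, 7

Mode = 2, 4, 7


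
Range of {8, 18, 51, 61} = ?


Max = 61, Min = 8
Range = 61 - 8 = 53

Range = 53


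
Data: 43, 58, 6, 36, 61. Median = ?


Sorted: 6, 36, 43, 58, 61
n = 5 (odd)
Middle value = 43

Median = 43


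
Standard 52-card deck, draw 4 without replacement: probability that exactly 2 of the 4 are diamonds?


Hypergeometric: P(X=2) = C(13,2)·C(39,2) / C(52,4)
= 78 × 741 / 270725
= 57798/270725 = 0.2135

P = 0.2135


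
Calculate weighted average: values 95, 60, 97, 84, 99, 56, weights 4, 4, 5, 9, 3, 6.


Numerator = 95*4 + 60*4 + 97*5 + 84*9 + 99*3 + 56*6 = 2494
Denominator = 4 + 4 + 5 + 9 + 3 + 6 = 31
WM = 2494/31 = 80.4516

WM = 80.4516


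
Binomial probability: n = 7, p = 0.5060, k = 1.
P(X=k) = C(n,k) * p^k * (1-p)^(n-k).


C(7,1) = 7
p^1 = 0.506000
(1-p)^6 = 0.014533
P = 7 * 0.506000 * 0.014533 = 0.0515

P(X=1) = 0.0515


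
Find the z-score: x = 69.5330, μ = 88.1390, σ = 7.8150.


z = (69.5330 - 88.1390)/7.8150
= -18.6060/7.8150
= -2.3808

z = -2.3808


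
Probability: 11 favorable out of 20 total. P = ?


P = 11/20 = 0.5500

P = 0.5500


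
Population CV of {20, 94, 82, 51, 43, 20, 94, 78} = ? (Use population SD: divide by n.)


Mean = 60.2500
SD = 28.9169
CV = (28.9169/60.2500)*100 = 47.9949%

CV = 47.9949%


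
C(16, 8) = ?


C(16,8) = 16!/(8! × 8!)
= 20922789888000/(40320 × 40320)
= 12870

C(16,8) = 12870


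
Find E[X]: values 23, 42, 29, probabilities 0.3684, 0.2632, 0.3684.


E[X] = 23*0.3684 + 42*0.2632 + 29*0.3684
= 8.4732 + 11.0544 + 10.6836
= 30.2112

E[X] = 30.2112


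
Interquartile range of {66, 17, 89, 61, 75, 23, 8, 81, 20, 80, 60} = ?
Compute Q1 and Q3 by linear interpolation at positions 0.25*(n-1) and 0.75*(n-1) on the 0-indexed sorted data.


Sorted: 8, 17, 20, 23, 60, 61, 66, 75, 80, 81, 89
Q1 (25th %ile) = 21.5000
Q3 (75th %ile) = 77.5000
IQR = 77.5000 - 21.5000 = 56.0000

IQR = 56.0000


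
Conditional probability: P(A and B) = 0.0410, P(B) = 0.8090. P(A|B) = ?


P(A|B) = 0.0410/0.8090 = 0.0507

P(A|B) = 0.0507


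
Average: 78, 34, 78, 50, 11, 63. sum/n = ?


Sum = 78 + 34 + 78 + 50 + 11 + 63 = 314
n = 6
Mean = 314/6 = 52.3333

Mean = 52.3333


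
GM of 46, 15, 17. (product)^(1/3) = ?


Product = 46 × 15 × 17 = 11730
GM = 11730^(1/3) = 22.7213

GM = 22.7213


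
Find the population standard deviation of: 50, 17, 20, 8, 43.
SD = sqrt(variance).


Mean = 27.6000
Variance = 258.6400
SD = sqrt(258.6400) = 16.0823

SD = 16.0823


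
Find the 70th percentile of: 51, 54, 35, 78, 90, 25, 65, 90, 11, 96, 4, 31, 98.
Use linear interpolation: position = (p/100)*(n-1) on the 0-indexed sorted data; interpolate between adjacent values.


Sorted: 4, 11, 25, 31, 35, 51, 54, 65, 78, 90, 90, 96, 98
n = 13
Index = 70/100 * 12 = 8.4000
Lower = data[8] = 78, Upper = data[9] = 90
P70 = 78 + 0.4000*(12) = 82.8000

P70 = 82.8000


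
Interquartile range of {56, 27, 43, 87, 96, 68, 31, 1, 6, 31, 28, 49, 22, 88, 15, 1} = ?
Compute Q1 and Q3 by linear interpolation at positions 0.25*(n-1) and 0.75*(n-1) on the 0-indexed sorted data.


Sorted: 1, 1, 6, 15, 22, 27, 28, 31, 31, 43, 49, 56, 68, 87, 88, 96
Q1 (25th %ile) = 20.2500
Q3 (75th %ile) = 59.0000
IQR = 59.0000 - 20.2500 = 38.7500

IQR = 38.7500


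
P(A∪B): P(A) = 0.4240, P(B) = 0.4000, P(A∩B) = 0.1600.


P(A∪B) = 0.4240 + 0.4000 - 0.1600
= 0.8240 - 0.1600
= 0.6640

P(A∪B) = 0.6640


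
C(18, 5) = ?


C(18,5) = 18!/(5! × 13!)
= 6402373705728000/(120 × 6227020800)
= 8568

C(18,5) = 8568


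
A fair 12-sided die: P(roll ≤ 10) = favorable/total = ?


Favorable outcomes (roll ≤ 10): 10
Total outcomes = 12
P = 10/12 = 0.8333

P = 0.8333


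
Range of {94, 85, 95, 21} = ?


Max = 95, Min = 21
Range = 95 - 21 = 74

Range = 74


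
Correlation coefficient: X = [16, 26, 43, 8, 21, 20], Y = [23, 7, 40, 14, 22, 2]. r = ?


Mean X = 22.3333, Mean Y = 18.0000
SD X = 10.749677, SD Y = 12.369317
Cov = 78.666667
r = 78.666667/(10.749677*12.369317) = 0.5916

r = 0.5916


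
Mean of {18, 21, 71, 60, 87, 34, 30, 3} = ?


Sum = 18 + 21 + 71 + 60 + 87 + 34 + 30 + 3 = 324
n = 8
Mean = 324/8 = 40.5000

Mean = 40.5000


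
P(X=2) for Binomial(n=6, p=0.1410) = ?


C(6,2) = 15
p^2 = 0.019881
(1-p)^4 = 0.544468
P = 15 * 0.019881 * 0.544468 = 0.1624

P(X=2) = 0.1624


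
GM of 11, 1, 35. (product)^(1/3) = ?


Product = 11 × 1 × 35 = 385
GM = 385^(1/3) = 7.2748

GM = 7.2748


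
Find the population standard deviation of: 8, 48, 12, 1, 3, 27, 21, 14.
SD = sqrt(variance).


Mean = 16.7500
Variance = 205.4375
SD = sqrt(205.4375) = 14.3331

SD = 14.3331


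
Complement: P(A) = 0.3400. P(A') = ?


P(not A) = 1 - 0.3400 = 0.6600

P(not A) = 0.6600


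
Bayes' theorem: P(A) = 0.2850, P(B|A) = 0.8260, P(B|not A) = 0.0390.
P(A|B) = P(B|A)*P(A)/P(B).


P(B) = P(B|A)*P(A) + P(B|A')*P(A')
= 0.8260*0.2850 + 0.0390*0.7150
= 0.235410 + 0.027885 = 0.263295
P(A|B) = 0.235410/0.263295 = 0.8941

P(A|B) = 0.8941


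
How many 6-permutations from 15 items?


P(15,6) = 15!/9!
= 1307674368000/362880
= 3603600

P(15,6) = 3603600


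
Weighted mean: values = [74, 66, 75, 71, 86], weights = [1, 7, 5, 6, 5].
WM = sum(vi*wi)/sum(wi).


Numerator = 74*1 + 66*7 + 75*5 + 71*6 + 86*5 = 1767
Denominator = 1 + 7 + 5 + 6 + 5 = 24
WM = 1767/24 = 73.6250

WM = 73.6250


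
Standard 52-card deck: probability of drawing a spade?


13 spades in 52 cards
P = 13/52 = 0.2500

P = 0.2500


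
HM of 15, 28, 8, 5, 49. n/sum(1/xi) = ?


Sum of reciprocals = 1/15 + 1/28 + 1/8 + 1/5 + 1/49 = 0.447789
HM = 5/0.447789 = 11.1660

HM = 11.1660


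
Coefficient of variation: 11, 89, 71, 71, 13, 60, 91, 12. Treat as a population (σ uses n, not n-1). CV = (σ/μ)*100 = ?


Mean = 52.2500
SD = 32.5528
CV = (32.5528/52.2500)*100 = 62.3021%

CV = 62.3021%


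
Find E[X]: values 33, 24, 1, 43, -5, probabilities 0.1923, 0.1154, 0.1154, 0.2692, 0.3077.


E[X] = 33*0.1923 + 24*0.1154 + 1*0.1154 + 43*0.2692 - 5*0.3077
= 6.3459 + 2.7696 + 0.1154 + 11.5756 - 1.5385
= 19.2680

E[X] = 19.2680


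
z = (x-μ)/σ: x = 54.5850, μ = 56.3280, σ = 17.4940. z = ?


z = (54.5850 - 56.3280)/17.4940
= -1.7430/17.4940
= -0.0996

z = -0.0996


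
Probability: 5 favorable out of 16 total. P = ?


P = 5/16 = 0.3125

P = 0.3125


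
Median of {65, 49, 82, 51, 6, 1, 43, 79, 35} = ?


Sorted: 1, 6, 35, 43, 49, 51, 65, 79, 82
n = 9 (odd)
Middle value = 49

Median = 49


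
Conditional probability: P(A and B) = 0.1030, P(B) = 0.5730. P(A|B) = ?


P(A|B) = 0.1030/0.5730 = 0.1798

P(A|B) = 0.1798


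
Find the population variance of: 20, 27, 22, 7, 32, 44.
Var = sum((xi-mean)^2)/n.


Mean = 25.3333
Squared deviations: 28.4444, 2.7778, 11.1111, 336.1111, 44.4444, 348.4444
Sum = 771.3333
Variance = 771.3333/6 = 128.5556

Variance = 128.5556


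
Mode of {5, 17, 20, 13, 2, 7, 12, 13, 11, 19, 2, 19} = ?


Frequencies: 2:2, 5:1, 7:1, 11:1, 12:1, 13:2, 17:1, 19:2, 20:1
Max frequency = 2
Mode = 2, 13, 19

Mode = 2, 13, 19


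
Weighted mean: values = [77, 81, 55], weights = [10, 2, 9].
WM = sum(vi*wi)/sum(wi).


Numerator = 77*10 + 81*2 + 55*9 = 1427
Denominator = 10 + 2 + 9 = 21
WM = 1427/21 = 67.9524

WM = 67.9524


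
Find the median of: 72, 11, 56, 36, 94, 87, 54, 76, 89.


Sorted: 11, 36, 54, 56, 72, 76, 87, 89, 94
n = 9 (odd)
Middle value = 72

Median = 72


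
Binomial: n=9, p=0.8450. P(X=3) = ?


C(9,3) = 84
p^3 = 0.603351
(1-p)^6 = 1.386725e-05
P = 84 * 0.603351 * 1.386725e-05 = 0.0007

P(X=3) = 0.0007


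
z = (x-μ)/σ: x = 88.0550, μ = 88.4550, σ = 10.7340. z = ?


z = (88.0550 - 88.4550)/10.7340
= -0.4000/10.7340
= -0.0373

z = -0.0373


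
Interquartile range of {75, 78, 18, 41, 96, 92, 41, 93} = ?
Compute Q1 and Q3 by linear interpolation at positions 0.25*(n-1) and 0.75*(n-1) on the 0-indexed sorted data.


Sorted: 18, 41, 41, 75, 78, 92, 93, 96
Q1 (25th %ile) = 41.0000
Q3 (75th %ile) = 92.2500
IQR = 92.2500 - 41.0000 = 51.2500

IQR = 51.2500


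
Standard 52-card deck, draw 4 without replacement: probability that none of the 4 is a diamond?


P(no diamonds) = (39/52) × (38/51) × (37/50) × (36/49)
= 0.3038

P = 0.3038


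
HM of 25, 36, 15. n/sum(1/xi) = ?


Sum of reciprocals = 1/25 + 1/36 + 1/15 = 0.134444
HM = 3/0.134444 = 22.3140

HM = 22.3140


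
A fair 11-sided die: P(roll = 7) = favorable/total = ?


Favorable outcomes (roll = 7): 1
Total outcomes = 11
P = 1/11 = 0.0909

P = 0.0909


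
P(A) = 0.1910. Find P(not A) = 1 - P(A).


P(not A) = 1 - 0.1910 = 0.8090

P(not A) = 0.8090


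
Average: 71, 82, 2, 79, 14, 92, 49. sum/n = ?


Sum = 71 + 82 + 2 + 79 + 14 + 92 + 49 = 389
n = 7
Mean = 389/7 = 55.5714

Mean = 55.5714


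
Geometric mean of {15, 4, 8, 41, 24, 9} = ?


Product = 15 × 4 × 8 × 41 × 24 × 9 = 4250880
GM = 4250880^(1/6) = 12.7276

GM = 12.7276


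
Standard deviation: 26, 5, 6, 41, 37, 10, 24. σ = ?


Mean = 21.2857
Variance = 184.4898
SD = sqrt(184.4898) = 13.5827

SD = 13.5827


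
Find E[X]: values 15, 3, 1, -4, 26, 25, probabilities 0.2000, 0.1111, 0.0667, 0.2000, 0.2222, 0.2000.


E[X] = 15*0.2000 + 3*0.1111 + 1*0.0667 - 4*0.2000 + 26*0.2222 + 25*0.2000
= 3.0000 + 0.3333 + 0.0667 - 0.8000 + 5.7772 + 5.0000
= 13.3772

E[X] = 13.3772


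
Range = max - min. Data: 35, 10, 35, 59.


Max = 59, Min = 10
Range = 59 - 10 = 49

Range = 49


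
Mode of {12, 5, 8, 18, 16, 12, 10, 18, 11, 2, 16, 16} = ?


Frequencies: 2:1, 5:1, 8:1, 10:1, 11:1, 12:2, 16:3, 18:2
Max frequency = 3
Mode = 16

Mode = 16


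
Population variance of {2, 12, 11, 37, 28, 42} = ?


Mean = 22.0000
Squared deviations: 400.0000, 100.0000, 121.0000, 225.0000, 36.0000, 400.0000
Sum = 1282.0000
Variance = 1282.0000/6 = 213.6667

Variance = 213.6667


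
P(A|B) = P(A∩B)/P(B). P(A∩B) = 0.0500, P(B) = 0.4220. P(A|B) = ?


P(A|B) = 0.0500/0.4220 = 0.1185

P(A|B) = 0.1185


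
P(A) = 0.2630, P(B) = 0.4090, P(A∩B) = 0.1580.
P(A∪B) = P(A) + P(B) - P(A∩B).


P(A∪B) = 0.2630 + 0.4090 - 0.1580
= 0.6720 - 0.1580
= 0.5140

P(A∪B) = 0.5140


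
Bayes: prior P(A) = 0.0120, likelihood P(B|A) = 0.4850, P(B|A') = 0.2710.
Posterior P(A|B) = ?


P(B) = P(B|A)*P(A) + P(B|A')*P(A')
= 0.4850*0.0120 + 0.2710*0.9880
= 0.005820 + 0.267748 = 0.273568
P(A|B) = 0.005820/0.273568 = 0.0213

P(A|B) = 0.0213


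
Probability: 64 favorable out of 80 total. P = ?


P = 64/80 = 0.8000

P = 0.8000


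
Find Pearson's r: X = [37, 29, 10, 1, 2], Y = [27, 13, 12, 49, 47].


Mean X = 15.8000, Mean Y = 29.6000
SD X = 14.606848, SD Y = 15.944905
Cov = -139.880000
r = -139.880000/(14.606848*15.944905) = -0.6006

r = -0.6006


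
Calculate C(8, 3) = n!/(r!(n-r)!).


C(8,3) = 8!/(3! × 5!)
= 40320/(6 × 120)
= 56

C(8,3) = 56


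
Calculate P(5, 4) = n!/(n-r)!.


P(5,4) = 5!/1!
= 120/1
= 120

P(5,4) = 120


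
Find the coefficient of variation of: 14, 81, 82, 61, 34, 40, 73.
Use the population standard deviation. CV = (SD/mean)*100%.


Mean = 55.0000
SD = 24.2369
CV = (24.2369/55.0000)*100 = 44.0671%

CV = 44.0671%


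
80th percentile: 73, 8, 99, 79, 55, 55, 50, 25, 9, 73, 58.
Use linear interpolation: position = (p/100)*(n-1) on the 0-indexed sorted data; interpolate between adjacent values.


Sorted: 8, 9, 25, 50, 55, 55, 58, 73, 73, 79, 99
n = 11
Index = 80/100 * 10 = 8.0000
Lower = data[8] = 73, Upper = data[9] = 79
P80 = 73 + 0*(6) = 73.0000

P80 = 73.0000


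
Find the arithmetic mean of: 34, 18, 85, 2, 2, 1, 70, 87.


Sum = 34 + 18 + 85 + 2 + 2 + 1 + 70 + 87 = 299
n = 8
Mean = 299/8 = 37.3750

Mean = 37.3750


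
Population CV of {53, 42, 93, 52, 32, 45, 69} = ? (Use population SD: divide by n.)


Mean = 55.1429
SD = 18.7116
CV = (18.7116/55.1429)*100 = 33.9329%

CV = 33.9329%


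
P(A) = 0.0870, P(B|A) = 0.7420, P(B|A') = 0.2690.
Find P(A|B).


P(B) = P(B|A)*P(A) + P(B|A')*P(A')
= 0.7420*0.0870 + 0.2690*0.9130
= 0.064554 + 0.245597 = 0.310151
P(A|B) = 0.064554/0.310151 = 0.2081

P(A|B) = 0.2081


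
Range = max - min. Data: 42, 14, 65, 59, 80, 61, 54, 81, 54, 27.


Max = 81, Min = 14
Range = 81 - 14 = 67

Range = 67


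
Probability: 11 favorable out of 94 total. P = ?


P = 11/94 = 0.1170

P = 0.1170


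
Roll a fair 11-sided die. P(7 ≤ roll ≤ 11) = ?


Favorable outcomes (7 ≤ roll ≤ 11): 5
Total outcomes = 11
P = 5/11 = 0.4545

P = 0.4545


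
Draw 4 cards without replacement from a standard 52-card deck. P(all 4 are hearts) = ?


P(all hearts) = (13/52) × (12/51) × (11/50) × (10/49)
= 0.0026

P = 0.0026


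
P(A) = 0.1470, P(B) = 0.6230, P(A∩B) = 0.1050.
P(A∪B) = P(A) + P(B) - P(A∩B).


P(A∪B) = 0.1470 + 0.6230 - 0.1050
= 0.7700 - 0.1050
= 0.6650

P(A∪B) = 0.6650


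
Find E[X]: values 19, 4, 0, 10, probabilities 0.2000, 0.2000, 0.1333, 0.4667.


E[X] = 19*0.2000 + 4*0.2000 + 0*0.1333 + 10*0.4667
= 3.8000 + 0.8000 + 0 + 4.6670
= 9.2670

E[X] = 9.2670


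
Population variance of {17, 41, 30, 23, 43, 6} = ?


Mean = 26.6667
Squared deviations: 93.4444, 205.4444, 11.1111, 13.4444, 266.7778, 427.1111
Sum = 1017.3333
Variance = 1017.3333/6 = 169.5556

Variance = 169.5556


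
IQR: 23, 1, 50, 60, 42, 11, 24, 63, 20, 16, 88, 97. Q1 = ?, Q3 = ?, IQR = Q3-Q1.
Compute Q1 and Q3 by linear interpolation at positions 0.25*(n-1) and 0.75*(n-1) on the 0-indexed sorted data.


Sorted: 1, 11, 16, 20, 23, 24, 42, 50, 60, 63, 88, 97
Q1 (25th %ile) = 19.0000
Q3 (75th %ile) = 60.7500
IQR = 60.7500 - 19.0000 = 41.7500

IQR = 41.7500


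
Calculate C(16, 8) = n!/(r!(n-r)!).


C(16,8) = 16!/(8! × 8!)
= 20922789888000/(40320 × 40320)
= 12870

C(16,8) = 12870


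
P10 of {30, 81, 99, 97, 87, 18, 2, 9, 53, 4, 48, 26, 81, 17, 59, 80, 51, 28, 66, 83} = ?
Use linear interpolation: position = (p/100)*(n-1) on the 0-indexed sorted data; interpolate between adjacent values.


Sorted: 2, 4, 9, 17, 18, 26, 28, 30, 48, 51, 53, 59, 66, 80, 81, 81, 83, 87, 97, 99
n = 20
Index = 10/100 * 19 = 1.9000
Lower = data[1] = 4, Upper = data[2] = 9
P10 = 4 + 0.9000*(5) = 8.5000

P10 = 8.5000


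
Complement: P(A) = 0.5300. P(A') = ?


P(not A) = 1 - 0.5300 = 0.4700

P(not A) = 0.4700


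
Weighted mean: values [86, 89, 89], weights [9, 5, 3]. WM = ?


Numerator = 86*9 + 89*5 + 89*3 = 1486
Denominator = 9 + 5 + 3 = 17
WM = 1486/17 = 87.4118

WM = 87.4118


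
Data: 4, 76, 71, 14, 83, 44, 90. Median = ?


Sorted: 4, 14, 44, 71, 76, 83, 90
n = 7 (odd)
Middle value = 71

Median = 71


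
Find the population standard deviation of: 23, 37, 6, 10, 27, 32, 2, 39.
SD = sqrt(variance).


Mean = 22.0000
Variance = 180.0000
SD = sqrt(180.0000) = 13.4164

SD = 13.4164


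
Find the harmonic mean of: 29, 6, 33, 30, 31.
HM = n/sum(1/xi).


Sum of reciprocals = 1/29 + 1/6 + 1/33 + 1/30 + 1/31 = 0.297044
HM = 5/0.297044 = 16.8325

HM = 16.8325


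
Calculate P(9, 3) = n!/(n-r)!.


P(9,3) = 9!/6!
= 362880/720
= 504

P(9,3) = 504


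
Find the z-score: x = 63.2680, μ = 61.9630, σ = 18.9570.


z = (63.2680 - 61.9630)/18.9570
= 1.3050/18.9570
= 0.0688

z = 0.0688


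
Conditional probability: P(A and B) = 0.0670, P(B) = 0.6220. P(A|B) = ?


P(A|B) = 0.0670/0.6220 = 0.1077

P(A|B) = 0.1077


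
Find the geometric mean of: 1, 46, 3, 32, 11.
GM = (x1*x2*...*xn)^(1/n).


Product = 1 × 46 × 3 × 32 × 11 = 48576
GM = 48576^(1/5) = 8.6553

GM = 8.6553


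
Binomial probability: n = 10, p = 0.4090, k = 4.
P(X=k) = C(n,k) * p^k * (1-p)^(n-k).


C(10,4) = 210
p^4 = 0.027983
(1-p)^6 = 0.042611
P = 210 * 0.027983 * 0.042611 = 0.2504

P(X=4) = 0.2504


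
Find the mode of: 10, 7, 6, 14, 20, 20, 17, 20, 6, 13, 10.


Frequencies: 6:2, 7:1, 10:2, 13:1, 14:1, 17:1, 20:3
Max frequency = 3
Mode = 20

Mode = 20


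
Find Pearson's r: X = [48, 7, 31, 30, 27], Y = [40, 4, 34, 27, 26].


Mean X = 28.6000, Mean Y = 26.2000
SD X = 13.062925, SD Y = 12.204917
Cov = 153.480000
r = 153.480000/(13.062925*12.204917) = 0.9627

r = 0.9627


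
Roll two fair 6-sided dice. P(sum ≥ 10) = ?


Total outcomes = 6×6 = 36
Favorable (sum ≥ 10): 6
P = 6/36 = 0.1667

P = 0.1667


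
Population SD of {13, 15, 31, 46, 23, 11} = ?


Mean = 23.1667
Variance = 150.1389
SD = sqrt(150.1389) = 12.2531

SD = 12.2531


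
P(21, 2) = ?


P(21,2) = 21!/19!
= 51090942171709440000/121645100408832000
= 420

P(21,2) = 420


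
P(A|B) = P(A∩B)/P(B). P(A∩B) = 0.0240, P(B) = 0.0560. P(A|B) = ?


P(A|B) = 0.0240/0.0560 = 0.4286

P(A|B) = 0.4286


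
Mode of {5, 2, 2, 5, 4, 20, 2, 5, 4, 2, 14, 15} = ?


Frequencies: 2:4, 4:2, 5:3, 14:1, 15:1, 20:1
Max frequency = 4
Mode = 2

Mode = 2


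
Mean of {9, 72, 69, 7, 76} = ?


Sum = 9 + 72 + 69 + 7 + 76 = 233
n = 5
Mean = 233/5 = 46.6000

Mean = 46.6000


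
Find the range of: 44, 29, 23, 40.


Max = 44, Min = 23
Range = 44 - 23 = 21

Range = 21


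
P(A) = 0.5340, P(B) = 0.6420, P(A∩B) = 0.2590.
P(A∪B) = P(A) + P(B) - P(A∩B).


P(A∪B) = 0.5340 + 0.6420 - 0.2590
= 1.1760 - 0.2590
= 0.9170

P(A∪B) = 0.9170


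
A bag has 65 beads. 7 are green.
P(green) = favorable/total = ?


P = 7/65 = 0.1077

P = 0.1077


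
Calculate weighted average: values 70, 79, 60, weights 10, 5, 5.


Numerator = 70*10 + 79*5 + 60*5 = 1395
Denominator = 10 + 5 + 5 = 20
WM = 1395/20 = 69.7500

WM = 69.7500


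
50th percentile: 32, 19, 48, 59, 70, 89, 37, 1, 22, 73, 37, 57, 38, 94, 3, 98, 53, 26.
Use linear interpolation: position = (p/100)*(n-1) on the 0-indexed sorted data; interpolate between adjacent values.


Sorted: 1, 3, 19, 22, 26, 32, 37, 37, 38, 48, 53, 57, 59, 70, 73, 89, 94, 98
n = 18
Index = 50/100 * 17 = 8.5000
Lower = data[8] = 38, Upper = data[9] = 48
P50 = 38 + 0.5000*(10) = 43.0000

P50 = 43.0000


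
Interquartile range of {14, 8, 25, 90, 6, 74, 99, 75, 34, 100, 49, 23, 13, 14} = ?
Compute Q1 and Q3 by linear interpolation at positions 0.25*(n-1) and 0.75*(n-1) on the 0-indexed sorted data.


Sorted: 6, 8, 13, 14, 14, 23, 25, 34, 49, 74, 75, 90, 99, 100
Q1 (25th %ile) = 14.0000
Q3 (75th %ile) = 74.7500
IQR = 74.7500 - 14.0000 = 60.7500

IQR = 60.7500


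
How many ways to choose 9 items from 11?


C(11,9) = 11!/(9! × 2!)
= 39916800/(362880 × 2)
= 55

C(11,9) = 55


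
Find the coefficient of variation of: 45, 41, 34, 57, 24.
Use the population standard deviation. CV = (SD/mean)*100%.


Mean = 40.2000
SD = 11.0164
CV = (11.0164/40.2000)*100 = 27.4039%

CV = 27.4039%


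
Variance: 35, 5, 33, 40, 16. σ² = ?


Mean = 25.8000
Squared deviations: 84.6400, 432.6400, 51.8400, 201.6400, 96.0400
Sum = 866.8000
Variance = 866.8000/5 = 173.3600

Variance = 173.3600


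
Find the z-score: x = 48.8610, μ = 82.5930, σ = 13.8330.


z = (48.8610 - 82.5930)/13.8330
= -33.7320/13.8330
= -2.4385

z = -2.4385


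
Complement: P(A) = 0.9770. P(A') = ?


P(not A) = 1 - 0.9770 = 0.0230

P(not A) = 0.0230


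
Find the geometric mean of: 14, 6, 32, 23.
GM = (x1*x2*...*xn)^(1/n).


Product = 14 × 6 × 32 × 23 = 61824
GM = 61824^(1/4) = 15.7685

GM = 15.7685


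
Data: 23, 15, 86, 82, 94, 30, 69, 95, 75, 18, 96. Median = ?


Sorted: 15, 18, 23, 30, 69, 75, 82, 86, 94, 95, 96
n = 11 (odd)
Middle value = 75

Median = 75


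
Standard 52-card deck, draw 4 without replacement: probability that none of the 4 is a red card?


P(no red cards) = (26/52) × (25/51) × (24/50) × (23/49)
= 0.0552

P = 0.0552


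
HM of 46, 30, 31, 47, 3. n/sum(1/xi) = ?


Sum of reciprocals = 1/46 + 1/30 + 1/31 + 1/47 + 1/3 = 0.441940
HM = 5/0.441940 = 11.3137

HM = 11.3137


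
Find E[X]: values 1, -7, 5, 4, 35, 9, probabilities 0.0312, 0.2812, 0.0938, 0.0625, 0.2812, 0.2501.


E[X] = 1*0.0312 - 7*0.2812 + 5*0.0938 + 4*0.0625 + 35*0.2812 + 9*0.2501
= 0.0312 - 1.9684 + 0.4690 + 0.2500 + 9.8420 + 2.2509
= 10.8747

E[X] = 10.8747


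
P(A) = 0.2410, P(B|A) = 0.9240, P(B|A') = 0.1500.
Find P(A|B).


P(B) = P(B|A)*P(A) + P(B|A')*P(A')
= 0.9240*0.2410 + 0.1500*0.7590
= 0.222684 + 0.113850 = 0.336534
P(A|B) = 0.222684/0.336534 = 0.6617

P(A|B) = 0.6617


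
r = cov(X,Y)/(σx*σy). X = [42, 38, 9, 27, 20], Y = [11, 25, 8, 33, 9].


Mean X = 27.2000, Mean Y = 17.2000
SD X = 11.989996, SD Y = 10.007997
Cov = 43.160000
r = 43.160000/(11.989996*10.007997) = 0.3597

r = 0.3597


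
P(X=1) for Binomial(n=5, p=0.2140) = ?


C(5,1) = 5
p^1 = 0.214000
(1-p)^4 = 0.381672
P = 5 * 0.214000 * 0.381672 = 0.4084

P(X=1) = 0.4084


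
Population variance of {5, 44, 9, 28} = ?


Mean = 21.5000
Squared deviations: 272.2500, 506.2500, 156.2500, 42.2500
Sum = 977.0000
Variance = 977.0000/4 = 244.2500

Variance = 244.2500


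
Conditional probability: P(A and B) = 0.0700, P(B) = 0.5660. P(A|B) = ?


P(A|B) = 0.0700/0.5660 = 0.1237

P(A|B) = 0.1237


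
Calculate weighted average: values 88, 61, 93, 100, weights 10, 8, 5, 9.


Numerator = 88*10 + 61*8 + 93*5 + 100*9 = 2733
Denominator = 10 + 8 + 5 + 9 = 32
WM = 2733/32 = 85.4062

WM = 85.4062


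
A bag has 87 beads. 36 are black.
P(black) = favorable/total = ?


P = 36/87 = 0.4138

P = 0.4138


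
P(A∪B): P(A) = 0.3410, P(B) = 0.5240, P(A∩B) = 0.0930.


P(A∪B) = 0.3410 + 0.5240 - 0.0930
= 0.8650 - 0.0930
= 0.7720

P(A∪B) = 0.7720


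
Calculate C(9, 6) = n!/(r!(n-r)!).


C(9,6) = 9!/(6! × 3!)
= 362880/(720 × 6)
= 84

C(9,6) = 84


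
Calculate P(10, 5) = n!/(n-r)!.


P(10,5) = 10!/5!
= 3628800/120
= 30240

P(10,5) = 30240


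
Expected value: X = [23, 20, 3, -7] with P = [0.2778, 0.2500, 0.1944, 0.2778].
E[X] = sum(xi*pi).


E[X] = 23*0.2778 + 20*0.2500 + 3*0.1944 - 7*0.2778
= 6.3894 + 5.0000 + 0.5832 - 1.9446
= 10.0280

E[X] = 10.0280


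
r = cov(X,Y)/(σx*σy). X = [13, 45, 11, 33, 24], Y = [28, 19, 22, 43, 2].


Mean X = 25.2000, Mean Y = 22.8000
SD X = 12.687001, SD Y = 13.287588
Cov = 11.040000
r = 11.040000/(12.687001*13.287588) = 0.0655

r = 0.0655


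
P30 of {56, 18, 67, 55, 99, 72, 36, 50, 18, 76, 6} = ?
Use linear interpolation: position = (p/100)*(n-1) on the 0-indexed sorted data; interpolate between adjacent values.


Sorted: 6, 18, 18, 36, 50, 55, 56, 67, 72, 76, 99
n = 11
Index = 30/100 * 10 = 3.0000
Lower = data[3] = 36, Upper = data[4] = 50
P30 = 36 + 0*(14) = 36.0000

P30 = 36.0000


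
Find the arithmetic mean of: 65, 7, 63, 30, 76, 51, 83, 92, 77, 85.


Sum = 65 + 7 + 63 + 30 + 76 + 51 + 83 + 92 + 77 + 85 = 629
n = 10
Mean = 629/10 = 62.9000

Mean = 62.9000


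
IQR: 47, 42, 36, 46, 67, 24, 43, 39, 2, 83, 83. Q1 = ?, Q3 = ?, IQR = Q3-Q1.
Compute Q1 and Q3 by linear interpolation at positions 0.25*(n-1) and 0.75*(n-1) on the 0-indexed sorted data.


Sorted: 2, 24, 36, 39, 42, 43, 46, 47, 67, 83, 83
Q1 (25th %ile) = 37.5000
Q3 (75th %ile) = 57.0000
IQR = 57.0000 - 37.5000 = 19.5000

IQR = 19.5000


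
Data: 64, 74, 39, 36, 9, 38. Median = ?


Sorted: 9, 36, 38, 39, 64, 74
n = 6 (even)
Middle values: 38 and 39
Median = (38+39)/2 = 38.5000

Median = 38.5000


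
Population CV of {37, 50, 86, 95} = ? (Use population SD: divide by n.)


Mean = 67.0000
SD = 24.1557
CV = (24.1557/67.0000)*100 = 36.0534%

CV = 36.0534%
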